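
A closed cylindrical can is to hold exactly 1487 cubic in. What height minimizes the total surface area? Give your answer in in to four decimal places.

12.3711

With radius r and height h, πr²h = 1487 so h = 1487/(πr²), and S(r) = 2πr² + 2πrh = 2πr² + 2·1487/r.
S'(r) = 4πr − 2·1487/r² = 0 ⇒ r³ = 1487/(2π), so r ≈ 6.1855 and h = 2r ≈ 12.3711.
S''(r) = 4π + 4·1487/r³ > 0, so this is the minimum; S ≈ 721.1991.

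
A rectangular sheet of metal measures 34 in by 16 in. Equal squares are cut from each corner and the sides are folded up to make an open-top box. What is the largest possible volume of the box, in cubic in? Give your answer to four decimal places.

With cut size x, the volume is V(x) = x(34 − 2x)(16 − 2x) for 0 < x < 8.
V'(x) = 12x^2 − 200x + 544. Setting V'(x) = 0 gives x ≈ 3.4230 (the root in (0, 8)).
V''(x) = 24x − 200 is negative there, so this is the maximum; V ≈ 850.8473.

850.8473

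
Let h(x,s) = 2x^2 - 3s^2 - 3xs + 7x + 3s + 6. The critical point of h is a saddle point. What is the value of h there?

∂h/∂x = 4x - 3s + 7 = 0 and ∂h/∂s = -3x - 6s + 3 = 0, so (x, s) = (-1, 1).
The Hessian has h_{xx} = 4, h_{ss} = -6, h_{xs} = -3, giving D = -33 < 0, so the point is a saddle point.
h(-1, 1) = 4.

4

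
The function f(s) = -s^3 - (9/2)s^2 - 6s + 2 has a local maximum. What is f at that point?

f'(s) = -3s^2 - 9s - 6 = 0 at s = -2, -1.
Second-derivative test with f''(s) = -6s - 9: f''(-2) = 3 > 0 ⇒ local minimum; f''(-1) = -3 < 0 ⇒ local maximum.
So the local maximum value is f(-1) = 9/2.

9/2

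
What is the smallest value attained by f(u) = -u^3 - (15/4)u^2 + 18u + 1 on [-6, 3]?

-67

The derivative is -3u^2 - (15/2)u + 18, which vanishes at u = -4 and u = 3/2.
Compare values at every candidate in [-6, 3]: f(-6) = -26, f(-4) = -67, f(3/2) = 259/16, f(3) = -23/4.
Hence the absolute minimum is -67 at u = -4.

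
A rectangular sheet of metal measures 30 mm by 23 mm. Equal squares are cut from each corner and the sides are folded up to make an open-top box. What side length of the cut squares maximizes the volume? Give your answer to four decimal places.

With cut size x, the volume is V(x) = x(30 − 2x)(23 − 2x) for 0 < x < 11.5.
V'(x) = 12x^2 − 212x + 690. Setting V'(x) = 0 gives x ≈ 4.3026 (the root in (0, 11.5)).
V''(x) = 24x − 212 is negative there, so this is the maximum; V ≈ 1325.0884.

4.3026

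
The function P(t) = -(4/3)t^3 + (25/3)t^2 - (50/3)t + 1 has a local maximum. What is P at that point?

-113/12

Critical points: P'(t) = -4t^2 + (50/3)t - 50/3 vanishes at t = 5/3, 5/2.
Second-derivative test with P''(t) = -8t + 50/3: P''(5/3) = 10/3 > 0 ⇒ local minimum; P''(5/2) = -10/3 < 0 ⇒ local maximum.
Thus P has its local maximum at t = 5/2, with value -113/12.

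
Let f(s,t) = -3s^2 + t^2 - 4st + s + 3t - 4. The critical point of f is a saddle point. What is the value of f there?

-9/2

∂f/∂s = -6s - 4t + 1 = 0 and ∂f/∂t = -4s + 2t + 3 = 0, so (s, t) = (1/2, -1/2).
The Hessian has f_{ss} = -6, f_{tt} = 2, f_{st} = -4, giving D = -28 < 0, so the point is a saddle point.
f(1/2, -1/2) = -9/2.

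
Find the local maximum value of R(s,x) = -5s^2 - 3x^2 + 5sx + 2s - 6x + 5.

307/35

∂R/∂s = -10s + 5x + 2 = 0 and ∂R/∂x = 5s - 6x - 6 = 0, so (s, x) = (-18/35, -10/7).
The Hessian has R_{ss} = -10, R_{xx} = -6, R_{sx} = 5, giving D = 35 > 0 with R_{ss} < 0, so the point is a local maximum.
R(-18/35, -10/7) = 307/35.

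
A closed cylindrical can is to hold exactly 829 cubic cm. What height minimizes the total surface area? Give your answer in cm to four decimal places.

10.1817

With radius r and height h, πr²h = 829 so h = 829/(πr²), and S(r) = 2πr² + 2πrh = 2πr² + 2·829/r.
S'(r) = 4πr − 2·829/r² = 0 ⇒ r³ = 829/(2π), so r ≈ 5.0909 and h = 2r ≈ 10.1817.
S''(r) = 4π + 4·829/r³ > 0, so this is the minimum; S ≈ 488.5221.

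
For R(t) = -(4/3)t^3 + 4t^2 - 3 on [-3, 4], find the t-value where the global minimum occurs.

R'(t) = -4t^2 + 8t, which vanishes at t = 0 and t = 2.
Compare values at every candidate in [-3, 4]: R(-3) = 69, R(0) = -3, R(2) = 7/3, R(4) = -73/3.
The minimum over the interval is -73/3, attained at t = 4.

4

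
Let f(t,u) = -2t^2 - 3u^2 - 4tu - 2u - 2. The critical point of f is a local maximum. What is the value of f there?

-1

∂f/∂t = -4t - 4u = 0 and ∂f/∂u = -4t - 6u - 2 = 0, so (t, u) = (1, -1).
The Hessian has f_{tt} = -4, f_{uu} = -6, f_{tu} = -4, giving D = 8 > 0 with f_{tt} < 0, so the point is a local maximum.
f(1, -1) = -1.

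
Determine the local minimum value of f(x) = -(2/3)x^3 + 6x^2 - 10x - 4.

f'(x) = -2x^2 + 12x - 10. Setting f'(x) = 0 gives x ∈ {1, 5}.
Second-derivative test with f''(x) = -4x + 12: f''(1) = 8 > 0 ⇒ local minimum; f''(5) = -8 < 0 ⇒ local maximum.
The local minimum is f(1) = -26/3.

-26/3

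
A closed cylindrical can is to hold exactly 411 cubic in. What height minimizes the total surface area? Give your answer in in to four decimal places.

8.0584

With radius r and height h, πr²h = 411 so h = 411/(πr²), and S(r) = 2πr² + 2πrh = 2πr² + 2·411/r.
S'(r) = 4πr − 2·411/r² = 0 ⇒ r³ = 411/(2π), so r ≈ 4.0292 and h = 2r ≈ 8.0584.
S''(r) = 4π + 4·411/r³ > 0, so this is the minimum; S ≈ 306.0148.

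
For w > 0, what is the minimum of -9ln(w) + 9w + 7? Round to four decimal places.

16.0000

h'(w) = -9/w + 9 = 0 gives w = 1.
h''(w) = 9/w², which is positive for w > 0, so this is a local minimum.
h(1) = -9·ln(1) + 9 + 7 ≈ 16.0000.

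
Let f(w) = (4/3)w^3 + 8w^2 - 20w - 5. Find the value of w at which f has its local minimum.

1

Critical points: f'(w) = 4w^2 + 16w - 20 vanishes at w = -5, 1.
Second-derivative test with f''(w) = 8w + 16: f''(-5) = -24 < 0 ⇒ local maximum; f''(1) = 24 > 0 ⇒ local minimum.
The local minimum is f(1) = -47/3.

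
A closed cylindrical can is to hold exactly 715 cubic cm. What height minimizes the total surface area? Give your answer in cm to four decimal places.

9.6918

With radius r and height h, πr²h = 715 so h = 715/(πr²), and S(r) = 2πr² + 2πrh = 2πr² + 2·715/r.
S'(r) = 4πr − 2·715/r² = 0 ⇒ r³ = 715/(2π), so r ≈ 4.8459 and h = 2r ≈ 9.6918.
S''(r) = 4π + 4·715/r³ > 0, so this is the minimum; S ≈ 442.6413.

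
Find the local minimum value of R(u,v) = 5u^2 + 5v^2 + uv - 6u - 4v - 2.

∂R/∂u = 10u + v - 6 = 0 and ∂R/∂v = u + 10v - 4 = 0, so (u, v) = (56/99, 34/99).
The Hessian has R_{uu} = 10, R_{vv} = 10, R_{uv} = 1, giving D = 99 > 0 with R_{uu} > 0, so the point is a local minimum.
R(56/99, 34/99) = -434/99.

-434/99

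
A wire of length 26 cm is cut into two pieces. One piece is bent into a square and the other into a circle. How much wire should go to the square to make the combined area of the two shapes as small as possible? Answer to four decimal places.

Let x be the length used for the square. Square side x/4; circle radius (26−x)/(2π).
A(x) = (x/4)² + π·((26−x)/(2π))² = x²/16 + (26−x)²/(4π) for 0 ≤ x ≤ 26. A'(x) = x/8 − (26−x)/(2π) = 0 gives x = 4·26/(π+4) ≈ 14.5626.
A'' = 1/8 + 1/(2π) > 0, so this gives the minimum combined area; x ≈ 14.5626 cm to the square.

14.5626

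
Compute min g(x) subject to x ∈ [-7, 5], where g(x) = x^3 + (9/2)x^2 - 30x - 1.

-35

The derivative is 3x^2 + 9x - 30, which vanishes at x = -5 and x = 2.
Candidates: g(-7) = 173/2, g(-5) = 273/2, g(2) = -35, g(5) = 173/2.
Hence the absolute minimum is -35 at x = 2.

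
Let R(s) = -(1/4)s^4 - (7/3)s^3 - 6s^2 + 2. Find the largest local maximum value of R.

R'(s) = -s^3 - 7s^2 - 12s. Setting R'(s) = 0 gives s ∈ {-4, -3, 0}.
Since R''(s) = -3s^2 - 14s - 12, we get R''(-4) = -4 < 0 ⇒ local maximum; R''(-3) = 3 > 0 ⇒ local minimum; R''(0) = -12 < 0 ⇒ local maximum.
So the largest local maximum value is R(0) = 2.

2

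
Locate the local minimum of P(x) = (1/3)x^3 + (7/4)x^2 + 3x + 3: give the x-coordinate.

Critical points: P'(x) = x^2 + (7/2)x + 3 vanishes at x = -2, -3/2.
Second-derivative test with P''(x) = 2x + 7/2: P''(-2) = -1/2 < 0 ⇒ local maximum; P''(-3/2) = 1/2 > 0 ⇒ local minimum.
The local minimum is P(-3/2) = 21/16.

-3/2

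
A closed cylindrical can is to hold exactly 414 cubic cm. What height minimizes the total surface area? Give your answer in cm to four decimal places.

With radius r and height h, πr²h = 414 so h = 414/(πr²), and S(r) = 2πr² + 2πrh = 2πr² + 2·414/r.
S'(r) = 4πr − 2·414/r² = 0 ⇒ r³ = 414/(2π), so r ≈ 4.0390 and h = 2r ≈ 8.0780.
S''(r) = 4π + 4·414/r³ > 0, so this is the minimum; S ≈ 307.5021.

8.0780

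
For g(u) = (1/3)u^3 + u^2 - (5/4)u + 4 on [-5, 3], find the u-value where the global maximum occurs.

The derivative is u^2 + 2u - 5/4, which vanishes at u = -5/2 and u = 1/2.
Candidates: g(-5) = -77/12, g(-5/2) = 49/6, g(1/2) = 11/3, g(3) = 73/4.
Hence the absolute maximum is 73/4 at u = 3.

3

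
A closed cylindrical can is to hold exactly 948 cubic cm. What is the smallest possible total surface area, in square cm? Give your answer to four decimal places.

534.2200

With radius r and height h, πr²h = 948 so h = 948/(πr²), and S(r) = 2πr² + 2πrh = 2πr² + 2·948/r.
S'(r) = 4πr − 2·948/r² = 0 ⇒ r³ = 948/(2π), so r ≈ 5.3236 and h = 2r ≈ 10.6473.
S''(r) = 4π + 4·948/r³ > 0, so this is the minimum; S ≈ 534.2200.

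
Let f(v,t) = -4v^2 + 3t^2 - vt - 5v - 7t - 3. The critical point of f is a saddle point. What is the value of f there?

∂f/∂v = -8v - t - 5 = 0 and ∂f/∂t = -v + 6t - 7 = 0, so (v, t) = (-37/49, 51/49).
The Hessian has f_{vv} = -8, f_{tt} = 6, f_{vt} = -1, giving D = -49 < 0, so the point is a saddle point.
f(-37/49, 51/49) = -233/49.

-233/49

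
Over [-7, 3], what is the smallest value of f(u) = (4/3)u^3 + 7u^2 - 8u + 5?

f'(u) = 4u^2 + 14u - 8, which vanishes at u = -4 and u = 1/2.
Compare values at every candidate in [-7, 3]: f(-7) = -160/3; f(-4) = 191/3; f(1/2) = 35/12; f(3) = 80.
The minimum over the interval is -160/3, attained at u = -7.

-160/3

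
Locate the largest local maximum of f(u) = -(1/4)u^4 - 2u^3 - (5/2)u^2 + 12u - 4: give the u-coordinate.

Critical points: f'(u) = -u^3 - 6u^2 - 5u + 12 vanishes at u = -4, -3, 1.
Second-derivative test with f''(u) = -3u^2 - 12u - 5: f''(-4) = -5 < 0 ⇒ local maximum; f''(-3) = 4 > 0 ⇒ local minimum; f''(1) = -20 < 0 ⇒ local maximum.
The largest local maximum is f(1) = 13/4.

1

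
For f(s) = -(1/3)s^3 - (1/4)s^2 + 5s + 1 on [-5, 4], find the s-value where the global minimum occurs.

-5/2

f'(s) = -s^2 - (1/2)s + 5, which vanishes at s = -5/2 and s = 2.
Candidates: f(-5) = 137/12, f(-5/2) = -377/48, f(2) = 22/3, f(4) = -13/3.
Hence the absolute minimum is -377/48 at s = -5/2.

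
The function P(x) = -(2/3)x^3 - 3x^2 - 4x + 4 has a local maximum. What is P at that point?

P'(x) = -2x^2 - 6x - 4 = 0 at x = -2, -1.
Since P''(x) = -4x - 6, we get P''(-2) = 2 > 0 ⇒ local minimum; P''(-1) = -2 < 0 ⇒ local maximum.
So the local maximum value is P(-1) = 17/3.

17/3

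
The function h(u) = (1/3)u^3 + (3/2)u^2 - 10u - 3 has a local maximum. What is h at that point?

h'(u) = u^2 + 3u - 10. Setting h'(u) = 0 gives u ∈ {-5, 2}.
h''(u) = 2u + 3. h''(-5) = -7 < 0 ⇒ local maximum; h''(2) = 7 > 0 ⇒ local minimum.
So the local maximum value is h(-5) = 257/6.

257/6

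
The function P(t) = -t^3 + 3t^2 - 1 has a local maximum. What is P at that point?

P'(t) = -3t^2 + 6t = 0 at t = 0, 2.
Since P''(t) = -6t + 6, we get P''(0) = 6 > 0 ⇒ local minimum; P''(2) = -6 < 0 ⇒ local maximum.
So the local maximum value is P(2) = 3.

3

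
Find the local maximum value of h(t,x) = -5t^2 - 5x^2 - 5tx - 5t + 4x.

∂h/∂t = -10t - 5x - 5 = 0 and ∂h/∂x = -5t - 10x + 4 = 0, so (t, x) = (-14/15, 13/15).
The Hessian has h_{tt} = -10, h_{xx} = -10, h_{tx} = -5, giving D = 75 > 0 with h_{tt} < 0, so the point is a local maximum.
h(-14/15, 13/15) = 61/15.

61/15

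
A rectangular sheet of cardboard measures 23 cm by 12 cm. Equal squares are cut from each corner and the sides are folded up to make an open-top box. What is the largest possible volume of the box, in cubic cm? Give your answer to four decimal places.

With cut size x, the volume is V(x) = x(23 − 2x)(12 − 2x) for 0 < x < 6.
V'(x) = 12x^2 − 140x + 276. Setting V'(x) = 0 gives x ≈ 2.5125 (the root in (0, 6)).
V''(x) = 24x − 140 is negative there, so this is the maximum; V ≈ 315.0063.

315.0063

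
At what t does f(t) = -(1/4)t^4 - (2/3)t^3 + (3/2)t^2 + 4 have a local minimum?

0

f'(t) = -t^3 - 2t^2 + 3t. Setting f'(t) = 0 gives t ∈ {-3, 0, 1}.
f''(t) = -3t^2 - 4t + 3. f''(-3) = -12 < 0 ⇒ local maximum; f''(0) = 3 > 0 ⇒ local minimum; f''(1) = -4 < 0 ⇒ local maximum.
So the local minimum value is f(0) = 4.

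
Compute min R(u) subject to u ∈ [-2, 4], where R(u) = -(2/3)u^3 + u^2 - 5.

Differentiating, R'(u) = -2u^2 + 2u; which vanishes at u = 0 and u = 1.
Compare values at every candidate in [-2, 4]: R(-2) = 13/3,  R(0) = -5,  R(1) = -14/3,  R(4) = -95/3.
Hence the absolute minimum is -95/3 at u = 4.

-95/3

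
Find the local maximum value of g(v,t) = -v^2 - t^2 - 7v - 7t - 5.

∂g/∂v = -2v - 7 = 0 and ∂g/∂t = -2t - 7 = 0, so (v, t) = (-7/2, -7/2).
The Hessian has g_{vv} = -2, g_{tt} = -2, g_{vt} = 0, giving D = 4 > 0 with g_{vv} < 0, so the point is a local maximum.
g(-7/2, -7/2) = 39/2.

39/2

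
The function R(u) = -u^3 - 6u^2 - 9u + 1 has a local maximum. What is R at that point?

5

Critical points: R'(u) = -3u^2 - 12u - 9 vanishes at u = -3, -1.
R''(u) = -6u - 12. R''(-3) = 6 > 0 ⇒ local minimum; R''(-1) = -6 < 0 ⇒ local maximum.
Thus R has its local maximum at u = -1, with value 5.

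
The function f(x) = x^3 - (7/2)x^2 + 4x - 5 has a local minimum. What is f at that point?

-95/27

f'(x) = 3x^2 - 7x + 4. Setting f'(x) = 0 gives x ∈ {1, 4/3}.
Since f''(x) = 6x - 7, we get f''(1) = -1 < 0 ⇒ local maximum; f''(4/3) = 1 > 0 ⇒ local minimum.
The local minimum is f(4/3) = -95/27.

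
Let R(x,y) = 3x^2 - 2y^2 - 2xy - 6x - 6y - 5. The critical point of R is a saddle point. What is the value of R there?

-8/7

∂R/∂x = 6x - 2y - 6 = 0 and ∂R/∂y = -2x - 4y - 6 = 0, so (x, y) = (3/7, -12/7).
The Hessian has R_{xx} = 6, R_{yy} = -4, R_{xy} = -2, giving D = -28 < 0, so the point is a saddle point.
R(3/7, -12/7) = -8/7.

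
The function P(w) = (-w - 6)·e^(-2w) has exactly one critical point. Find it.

-11/2

P'(w) = (-1)·e^(-2w) + (-w - 6)·(-2)·e^(-2w) = (2w + 11)·e^(-2w). Since e^(-2w) > 0, the only critical point is w = -11/2.
P''(-11/2) has the same sign as 2 > 0, so this is a local minimum.
P(-11/2) = (-1/2)·e^(11) ≈ -29937.0709.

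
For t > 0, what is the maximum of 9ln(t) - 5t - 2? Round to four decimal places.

R'(t) = 9/t − 5 = 0 gives t = 9/5.
R''(t) = -9/t², which is negative for t > 0, so this is a local maximum.
R(9/5) = 9·ln(9/5) - 9 - 2 ≈ -5.7099.

-5.7099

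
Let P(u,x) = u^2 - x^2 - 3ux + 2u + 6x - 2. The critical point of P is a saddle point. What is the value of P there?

42/13

∂P/∂u = 2u - 3x + 2 = 0 and ∂P/∂x = -3u - 2x + 6 = 0, so (u, x) = (14/13, 18/13).
The Hessian has P_{uu} = 2, P_{xx} = -2, P_{ux} = -3, giving D = -13 < 0, so the point is a saddle point.
P(14/13, 18/13) = 42/13.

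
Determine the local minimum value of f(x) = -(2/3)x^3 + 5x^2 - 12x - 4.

-40/3

f'(x) = -2x^2 + 10x - 12. Setting f'(x) = 0 gives x ∈ {2, 3}.
Second-derivative test with f''(x) = -4x + 10: f''(2) = 2 > 0 ⇒ local minimum; f''(3) = -2 < 0 ⇒ local maximum.
The local minimum is f(2) = -40/3.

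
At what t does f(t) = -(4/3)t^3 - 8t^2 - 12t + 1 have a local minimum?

-3

f'(t) = -4t^2 - 16t - 12 = 0 at t = -3, -1.
f''(t) = -8t - 16. f''(-3) = 8 > 0 ⇒ local minimum; f''(-1) = -8 < 0 ⇒ local maximum.
So the local minimum value is f(-3) = 1.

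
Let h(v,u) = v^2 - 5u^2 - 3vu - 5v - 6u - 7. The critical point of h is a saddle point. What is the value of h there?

-202/29

∂h/∂v = 2v - 3u - 5 = 0 and ∂h/∂u = -3v - 10u - 6 = 0, so (v, u) = (32/29, -27/29).
The Hessian has h_{vv} = 2, h_{uu} = -10, h_{vu} = -3, giving D = -29 < 0, so the point is a saddle point.
h(32/29, -27/29) = -202/29.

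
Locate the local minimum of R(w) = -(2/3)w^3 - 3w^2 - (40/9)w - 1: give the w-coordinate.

-5/3

Critical points: R'(w) = -2w^2 - 6w - 40/9 vanishes at w = -5/3, -4/3.
Second-derivative test with R''(w) = -4w - 6: R''(-5/3) = 2/3 > 0 ⇒ local minimum; R''(-4/3) = -2/3 < 0 ⇒ local maximum.
Thus R has its local minimum at w = -5/3, with value 94/81.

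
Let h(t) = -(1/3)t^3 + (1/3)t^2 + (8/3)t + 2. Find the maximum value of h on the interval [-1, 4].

The derivative is -t^2 + (2/3)t + 8/3, whose only zero in [-1, 4] is t = 2.
Candidates: h(-1) = 0, h(2) = 6, h(4) = -10/3.
Hence the absolute maximum is 6 at t = 2.

6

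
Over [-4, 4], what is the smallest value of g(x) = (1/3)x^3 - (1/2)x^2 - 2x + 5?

g'(x) = x^2 - x - 2, which vanishes at x = -1 and x = 2.
Compare values at every candidate in [-4, 4]: g(-4) = -49/3,  g(-1) = 37/6,  g(2) = 5/3,  g(4) = 31/3.
The minimum over the interval is -49/3, attained at x = -4.

-49/3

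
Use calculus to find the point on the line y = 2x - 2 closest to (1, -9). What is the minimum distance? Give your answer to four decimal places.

Minimize D(x)^2 = (x - 1)^2 + (2x + 7)^2.
d/dx[D^2] = 2(x - 1) + 2·2·(2x + 7) = 0 ⇒ x = -13/5.
Then y = -36/5 and the distance is √(81/5) ≈ 4.0249.

4.0249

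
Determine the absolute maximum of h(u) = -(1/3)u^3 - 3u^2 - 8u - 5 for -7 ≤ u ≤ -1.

55/3

h'(u) = -u^2 - 6u - 8, which vanishes at u = -4 and u = -2.
Compare values at every candidate in [-7, -1]: h(-7) = 55/3; h(-4) = 1/3; h(-2) = 5/3; h(-1) = 1/3.
So the maximum is h(-7) = 55/3.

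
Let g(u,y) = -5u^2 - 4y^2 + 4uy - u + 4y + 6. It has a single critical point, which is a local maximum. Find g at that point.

∂g/∂u = -10u + 4y - 1 = 0 and ∂g/∂y = 4u - 8y + 4 = 0, so (u, y) = (1/8, 9/16).
The Hessian has g_{uu} = -10, g_{yy} = -8, g_{uy} = 4, giving D = 64 > 0 with g_{uu} < 0, so the point is a local maximum.
g(1/8, 9/16) = 113/16.

113/16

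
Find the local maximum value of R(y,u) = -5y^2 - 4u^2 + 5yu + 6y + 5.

∂R/∂y = -10y + 5u + 6 = 0 and ∂R/∂u = 5y - 8u = 0, so (y, u) = (48/55, 6/11).
The Hessian has R_{yy} = -10, R_{uu} = -8, R_{yu} = 5, giving D = 55 > 0 with R_{yy} < 0, so the point is a local maximum.
R(48/55, 6/11) = 419/55.

419/55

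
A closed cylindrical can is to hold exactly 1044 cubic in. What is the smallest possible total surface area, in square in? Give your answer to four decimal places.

569.7026

With radius r and height h, πr²h = 1044 so h = 1044/(πr²), and S(r) = 2πr² + 2πrh = 2πr² + 2·1044/r.
S'(r) = 4πr − 2·1044/r² = 0 ⇒ r³ = 1044/(2π), so r ≈ 5.4976 and h = 2r ≈ 10.9952.
S''(r) = 4π + 4·1044/r³ > 0, so this is the minimum; S ≈ 569.7026.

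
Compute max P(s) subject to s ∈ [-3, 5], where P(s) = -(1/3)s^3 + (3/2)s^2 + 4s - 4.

The derivative is -s^2 + 3s + 4, which vanishes at s = -1 and s = 4.
Evaluating at the critical points and endpoints: P(-3) = 13/2,  P(-1) = -37/6,  P(4) = 44/3,  P(5) = 71/6.
Hence the absolute maximum is 44/3 at s = 4.

44/3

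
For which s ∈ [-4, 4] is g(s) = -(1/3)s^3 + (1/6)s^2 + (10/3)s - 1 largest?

g'(s) = -s^2 + (1/3)s + 10/3, which vanishes at s = -5/3 and s = 2.
Compare values at every candidate in [-4, 4]: g(-4) = 29/3, g(-5/3) = -737/162, g(2) = 11/3, g(4) = -19/3.
Hence the absolute maximum is 29/3 at s = -4.

-4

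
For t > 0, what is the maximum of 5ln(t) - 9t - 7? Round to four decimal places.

g'(t) = 5/t − 9 = 0 gives t = 5/9.
g''(t) = -5/t², which is negative for t > 0, so this is a local maximum.
g(5/9) = 5·ln(5/9) - 5 - 7 ≈ -14.9389.

-14.9389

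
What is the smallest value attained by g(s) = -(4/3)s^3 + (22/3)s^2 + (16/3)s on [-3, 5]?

-74/81

Differentiating, g'(s) = -4s^2 + (44/3)s + 16/3; which vanishes at s = -1/3 and s = 4.
Evaluating at the critical points and endpoints: g(-3) = 86,  g(-1/3) = -74/81,  g(4) = 160/3,  g(5) = 130/3.
Hence the absolute minimum is -74/81 at s = -1/3.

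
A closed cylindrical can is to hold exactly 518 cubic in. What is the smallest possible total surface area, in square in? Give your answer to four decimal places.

357.0544

With radius r and height h, πr²h = 518 so h = 518/(πr²), and S(r) = 2πr² + 2πrh = 2πr² + 2·518/r.
S'(r) = 4πr − 2·518/r² = 0 ⇒ r³ = 518/(2π), so r ≈ 4.3523 and h = 2r ≈ 8.7046.
S''(r) = 4π + 4·518/r³ > 0, so this is the minimum; S ≈ 357.0544.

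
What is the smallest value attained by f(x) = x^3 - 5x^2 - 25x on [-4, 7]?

The derivative is 3x^2 - 10x - 25, which vanishes at x = -5/3 and x = 5.
Candidates: f(-4) = -44; f(-5/3) = 625/27; f(5) = -125; f(7) = -77.
The minimum over the interval is -125, attained at x = 5.

-125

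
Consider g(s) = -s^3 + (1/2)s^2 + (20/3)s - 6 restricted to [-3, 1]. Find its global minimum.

-314/27

g'(s) = -3s^2 + s + 20/3, whose only zero in [-3, 1] is s = -4/3.
Evaluating at the critical points and endpoints: g(-3) = 11/2; g(-4/3) = -314/27; g(1) = 1/6.
Hence the absolute minimum is -314/27 at s = -4/3.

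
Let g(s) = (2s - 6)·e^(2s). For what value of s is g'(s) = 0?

5/2

Differentiating with the product rule gives g'(s) = (4s - 10)·e^(2s). Since e^(2s) > 0, the only critical point is s = 5/2.
g''(5/2) has the same sign as 4 > 0, so this is a local minimum.
g(5/2) = (-1)·e^(5) ≈ -148.4132.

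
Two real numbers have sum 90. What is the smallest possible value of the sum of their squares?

With a + b = 90, a^2 + b^2 = a^2 + (90 − a)^2.
The derivative 2a − 2(90 − a) = 4a − 180 vanishes at a = 45; second derivative 4 > 0, a minimum.
The minimum is 2·(45)^2 = 4050.

4050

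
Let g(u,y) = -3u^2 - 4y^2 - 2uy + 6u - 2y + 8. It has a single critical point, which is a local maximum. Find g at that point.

∂g/∂u = -6u - 2y + 6 = 0 and ∂g/∂y = -2u - 8y - 2 = 0, so (u, y) = (13/11, -6/11).
The Hessian has g_{uu} = -6, g_{yy} = -8, g_{uy} = -2, giving D = 44 > 0 with g_{uu} < 0, so the point is a local maximum.
g(13/11, -6/11) = 133/11.

133/11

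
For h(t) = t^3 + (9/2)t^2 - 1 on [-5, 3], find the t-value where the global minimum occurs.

The derivative is 3t^2 + 9t, which vanishes at t = -3 and t = 0.
Candidates: h(-5) = -27/2, h(-3) = 25/2, h(0) = -1, h(3) = 133/2.
Hence the absolute minimum is -27/2 at t = -5.

-5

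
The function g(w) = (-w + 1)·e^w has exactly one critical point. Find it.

By the product rule, g'(w) = (-w)·e^w. Since e^w > 0, the only critical point is w = 0.
g''(0) has the same sign as -1 < 0, so this is a local maximum.
g(0) = (1)·e^(0) ≈ 1.0000.

0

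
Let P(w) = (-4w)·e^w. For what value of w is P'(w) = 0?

Differentiating with the product rule gives P'(w) = (-4w - 4)·e^w. Since e^w > 0, the only critical point is w = -1.
P''(-1) has the same sign as -4 < 0, so this is a local maximum.
P(-1) = (4)·e^(-1) ≈ 1.4715.

-1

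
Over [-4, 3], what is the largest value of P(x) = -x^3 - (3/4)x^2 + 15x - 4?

15

Differentiating, P'(x) = -3x^2 - (3/2)x + 15; which vanishes at x = -5/2 and x = 2.
Candidates: P(-4) = -12,  P(-5/2) = -489/16,  P(2) = 15,  P(3) = 29/4.
The maximum over the interval is 15, attained at x = 2.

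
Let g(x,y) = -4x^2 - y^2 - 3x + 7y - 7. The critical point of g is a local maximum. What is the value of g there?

∂g/∂x = -8x - 3 = 0 and ∂g/∂y = -2y + 7 = 0, so (x, y) = (-3/8, 7/2).
The Hessian has g_{xx} = -8, g_{yy} = -2, g_{xy} = 0, giving D = 16 > 0 with g_{xx} < 0, so the point is a local maximum.
g(-3/8, 7/2) = 93/16.

93/16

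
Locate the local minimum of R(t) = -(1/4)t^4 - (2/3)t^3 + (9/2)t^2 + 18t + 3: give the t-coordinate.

Critical points: R'(t) = -t^3 - 2t^2 + 9t + 18 vanishes at t = -3, -2, 3.
Since R''(t) = -3t^2 - 4t + 9, we get R''(-3) = -6 < 0 ⇒ local maximum; R''(-2) = 5 > 0 ⇒ local minimum; R''(3) = -30 < 0 ⇒ local maximum.
The local minimum is R(-2) = -41/3.

-2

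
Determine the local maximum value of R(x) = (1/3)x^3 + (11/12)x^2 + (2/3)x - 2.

Critical points: R'(x) = x^2 + (11/6)x + 2/3 vanishes at x = -4/3, -1/2.
Second-derivative test with R''(x) = 2x + 11/6: R''(-4/3) = -5/6 < 0 ⇒ local maximum; R''(-1/2) = 5/6 > 0 ⇒ local minimum.
So the local maximum value is R(-4/3) = -166/81.

-166/81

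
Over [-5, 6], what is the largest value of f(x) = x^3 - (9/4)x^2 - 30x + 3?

773/16

Differentiating, f'(x) = 3x^2 - (9/2)x - 30; which vanishes at x = -5/2 and x = 4.
Candidates: f(-5) = -113/4, f(-5/2) = 773/16, f(4) = -89, f(6) = -42.
So the maximum is f(-5/2) = 773/16.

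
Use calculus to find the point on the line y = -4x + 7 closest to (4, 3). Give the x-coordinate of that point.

Minimize D(x)^2 = (x - 4)^2 + (-4x + 4)^2.
d/dx[D^2] = 2(x - 4) + 2·(-4)·(-4x + 4) = 0 ⇒ x = 20/17.
Then y = 39/17 and the distance is √(144/17) ≈ 2.9104.

20/17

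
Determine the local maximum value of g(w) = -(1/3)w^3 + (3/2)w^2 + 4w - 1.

53/3

g'(w) = -w^2 + 3w + 4 = 0 at w = -1, 4.
Since g''(w) = -2w + 3, we get g''(-1) = 5 > 0 ⇒ local minimum; g''(4) = -5 < 0 ⇒ local maximum.
Thus g has its local maximum at w = 4, with value 53/3.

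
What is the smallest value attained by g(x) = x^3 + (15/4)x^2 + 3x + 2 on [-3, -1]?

-1/4

Differentiating, g'(x) = 3x^2 + (15/2)x + 3; whose only zero in [-3, -1] is x = -2.
Evaluating at the critical points and endpoints: g(-3) = -1/4,  g(-2) = 3,  g(-1) = 7/4.
The minimum over the interval is -1/4, attained at x = -3.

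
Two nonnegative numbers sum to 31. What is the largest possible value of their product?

With x + y = 31, the product is P(x) = x(31 − x).
P'(x) = 31 − 2x = 0 gives x = 31/2; P'' = −2 < 0, so this is the maximum.
P = 31/2·31/2 = 961/4.

961/4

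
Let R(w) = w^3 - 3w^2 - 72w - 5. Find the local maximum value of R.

Critical points: R'(w) = 3w^2 - 6w - 72 vanishes at w = -4, 6.
R''(w) = 6w - 6. R''(-4) = -30 < 0 ⇒ local maximum; R''(6) = 30 > 0 ⇒ local minimum.
The local maximum is R(-4) = 171.

171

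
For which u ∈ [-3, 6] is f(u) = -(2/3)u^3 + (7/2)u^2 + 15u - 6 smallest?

Differentiating, f'(u) = -2u^2 + 7u + 15; which vanishes at u = -3/2 and u = 5.
Candidates: f(-3) = -3/2,  f(-3/2) = -147/8,  f(5) = 439/6,  f(6) = 66.
Hence the absolute minimum is -147/8 at u = -3/2.

-3/2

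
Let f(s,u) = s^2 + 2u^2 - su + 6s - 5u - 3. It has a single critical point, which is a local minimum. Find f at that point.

-88/7

∂f/∂s = 2s - u + 6 = 0 and ∂f/∂u = -s + 4u - 5 = 0, so (s, u) = (-19/7, 4/7).
The Hessian has f_{ss} = 2, f_{uu} = 4, f_{su} = -1, giving D = 7 > 0 with f_{ss} > 0, so the point is a local minimum.
f(-19/7, 4/7) = -88/7.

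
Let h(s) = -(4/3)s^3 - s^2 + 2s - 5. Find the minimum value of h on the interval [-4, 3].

-44

h'(s) = -4s^2 - 2s + 2, which vanishes at s = -1 and s = 1/2.
Evaluating at the critical points and endpoints: h(-4) = 169/3; h(-1) = -20/3; h(1/2) = -53/12; h(3) = -44.
The minimum over the interval is -44, attained at s = 3.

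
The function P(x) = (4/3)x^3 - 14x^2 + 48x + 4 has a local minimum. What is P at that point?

172/3

P'(x) = 4x^2 - 28x + 48 = 0 at x = 3, 4.
Since P''(x) = 8x - 28, we get P''(3) = -4 < 0 ⇒ local maximum; P''(4) = 4 > 0 ⇒ local minimum.
The local minimum is P(4) = 172/3.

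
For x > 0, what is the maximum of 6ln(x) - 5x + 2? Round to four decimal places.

P'(x) = 6/x − 5 = 0 gives x = 6/5.
P''(x) = -6/x², which is negative for x > 0, so this is a local maximum.
P(6/5) = 6·ln(6/5) - 6 + 2 ≈ -2.9061.

-2.9061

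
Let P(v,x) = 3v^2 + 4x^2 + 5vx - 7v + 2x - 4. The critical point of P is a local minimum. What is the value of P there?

∂P/∂v = 6v + 5x - 7 = 0 and ∂P/∂x = 5v + 8x + 2 = 0, so (v, x) = (66/23, -47/23).
The Hessian has P_{vv} = 6, P_{xx} = 8, P_{vx} = 5, giving D = 23 > 0 with P_{vv} > 0, so the point is a local minimum.
P(66/23, -47/23) = -370/23.

-370/23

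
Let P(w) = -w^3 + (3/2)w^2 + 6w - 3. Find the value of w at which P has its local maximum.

P'(w) = -3w^2 + 3w + 6 = 0 at w = -1, 2.
Second-derivative test with P''(w) = -6w + 3: P''(-1) = 9 > 0 ⇒ local minimum; P''(2) = -9 < 0 ⇒ local maximum.
Thus P has its local maximum at w = 2, with value 7.

2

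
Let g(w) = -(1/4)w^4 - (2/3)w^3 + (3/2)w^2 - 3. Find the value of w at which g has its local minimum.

0

g'(w) = -w^3 - 2w^2 + 3w. Setting g'(w) = 0 gives w ∈ {-3, 0, 1}.
g''(w) = -3w^2 - 4w + 3. g''(-3) = -12 < 0 ⇒ local maximum; g''(0) = 3 > 0 ⇒ local minimum; g''(1) = -4 < 0 ⇒ local maximum.
The local minimum is g(0) = -3.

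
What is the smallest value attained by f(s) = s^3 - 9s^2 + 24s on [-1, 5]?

The derivative is 3s^2 - 18s + 24, which vanishes at s = 2 and s = 4.
Compare values at every candidate in [-1, 5]: f(-1) = -34; f(2) = 20; f(4) = 16; f(5) = 20.
So the minimum is f(-1) = -34.

-34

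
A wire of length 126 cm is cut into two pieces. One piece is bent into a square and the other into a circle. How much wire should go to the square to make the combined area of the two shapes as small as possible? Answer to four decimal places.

Let x be the length used for the square. Square side x/4; circle radius (126−x)/(2π).
A(x) = (x/4)² + π·((126−x)/(2π))² = x²/16 + (126−x)²/(4π) for 0 ≤ x ≤ 126. A'(x) = x/8 − (126−x)/(2π) = 0 gives x = 4·126/(π+4) ≈ 70.5725.
A'' = 1/8 + 1/(2π) > 0, so this gives the minimum combined area; x ≈ 70.5725 cm to the square.

70.5725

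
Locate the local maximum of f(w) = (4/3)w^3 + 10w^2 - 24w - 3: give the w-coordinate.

-6

Critical points: f'(w) = 4w^2 + 20w - 24 vanishes at w = -6, 1.
f''(w) = 8w + 20. f''(-6) = -28 < 0 ⇒ local maximum; f''(1) = 28 > 0 ⇒ local minimum.
So the local maximum value is f(-6) = 213.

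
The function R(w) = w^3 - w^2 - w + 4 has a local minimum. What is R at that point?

3

R'(w) = 3w^2 - 2w - 1 = 0 at w = -1/3, 1.
Since R''(w) = 6w - 2, we get R''(-1/3) = -4 < 0 ⇒ local maximum; R''(1) = 4 > 0 ⇒ local minimum.
So the local minimum value is R(1) = 3.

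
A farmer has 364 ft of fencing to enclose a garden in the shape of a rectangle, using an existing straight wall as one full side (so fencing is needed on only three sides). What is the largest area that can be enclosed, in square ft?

16562

Let the sides perpendicular to the wall have length x and the parallel side y, so 2x + y = 364 and the area is A = xy = x(364 − 2x).
A'(x) = 364 − 4x = 0 gives x = 91, and A''(x) = −4 < 0 confirms a maximum.
Then y = 364 − 2·91 = 182 and A = 16562.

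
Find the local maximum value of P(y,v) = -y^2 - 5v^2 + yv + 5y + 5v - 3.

∂P/∂y = -2y + v + 5 = 0 and ∂P/∂v = y - 10v + 5 = 0, so (y, v) = (55/19, 15/19).
The Hessian has P_{yy} = -2, P_{vv} = -10, P_{yv} = 1, giving D = 19 > 0 with P_{yy} < 0, so the point is a local maximum.
P(55/19, 15/19) = 118/19.

118/19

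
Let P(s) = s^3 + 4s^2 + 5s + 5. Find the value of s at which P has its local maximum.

-5/3

P'(s) = 3s^2 + 8s + 5 = 0 at s = -5/3, -1.
Since P''(s) = 6s + 8, we get P''(-5/3) = -2 < 0 ⇒ local maximum; P''(-1) = 2 > 0 ⇒ local minimum.
Thus P has its local maximum at s = -5/3, with value 85/27.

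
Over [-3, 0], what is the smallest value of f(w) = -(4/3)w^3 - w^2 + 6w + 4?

The derivative is -4w^2 - 2w + 6, whose only zero in [-3, 0] is w = -3/2.
Candidates: f(-3) = 13, f(-3/2) = -11/4, f(0) = 4.
So the minimum is f(-3/2) = -11/4.

-11/4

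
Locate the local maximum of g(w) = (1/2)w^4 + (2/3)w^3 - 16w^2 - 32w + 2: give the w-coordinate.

g'(w) = 2w^3 + 2w^2 - 32w - 32. Setting g'(w) = 0 gives w ∈ {-4, -1, 4}.
Since g''(w) = 6w^2 + 4w - 32, we get g''(-4) = 48 > 0 ⇒ local minimum; g''(-1) = -30 < 0 ⇒ local maximum; g''(4) = 80 > 0 ⇒ local minimum.
So the local maximum value is g(-1) = 107/6.

-1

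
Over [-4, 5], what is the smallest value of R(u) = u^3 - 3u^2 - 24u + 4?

Differentiating, R'(u) = 3u^2 - 6u - 24; which vanishes at u = -2 and u = 4.
Candidates: R(-4) = -12; R(-2) = 32; R(4) = -76; R(5) = -66.
So the minimum is R(4) = -76.

-76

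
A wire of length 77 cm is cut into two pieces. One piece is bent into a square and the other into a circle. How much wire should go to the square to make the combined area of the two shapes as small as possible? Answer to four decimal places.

43.1276

Let x be the length used for the square. Square side x/4; circle radius (77−x)/(2π).
A(x) = (x/4)² + π·((77−x)/(2π))² = x²/16 + (77−x)²/(4π) for 0 ≤ x ≤ 77. A'(x) = x/8 − (77−x)/(2π) = 0 gives x = 4·77/(π+4) ≈ 43.1276.
A'' = 1/8 + 1/(2π) > 0, so this gives the minimum combined area; x ≈ 43.1276 cm to the square.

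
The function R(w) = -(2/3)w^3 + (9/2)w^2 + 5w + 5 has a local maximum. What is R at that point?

R'(w) = -2w^2 + 9w + 5 = 0 at w = -1/2, 5.
R''(w) = -4w + 9. R''(-1/2) = 11 > 0 ⇒ local minimum; R''(5) = -11 < 0 ⇒ local maximum.
Thus R has its local maximum at w = 5, with value 355/6.

355/6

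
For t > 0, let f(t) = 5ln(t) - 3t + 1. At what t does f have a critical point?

f'(t) = 5/t − 3 = 0 gives t = 5/3.
f''(t) = -5/t², which is negative for t > 0, so this is a local maximum.
f(5/3) = 5·ln(5/3) - 5 + 1 ≈ -1.4459.

5/3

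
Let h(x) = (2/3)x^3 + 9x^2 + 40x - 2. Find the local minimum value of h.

h'(x) = 2x^2 + 18x + 40. Setting h'(x) = 0 gives x ∈ {-5, -4}.
Since h''(x) = 4x + 18, we get h''(-5) = -2 < 0 ⇒ local maximum; h''(-4) = 2 > 0 ⇒ local minimum.
The local minimum is h(-4) = -182/3.

-182/3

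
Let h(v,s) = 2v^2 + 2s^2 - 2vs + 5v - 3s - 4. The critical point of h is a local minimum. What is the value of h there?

∂h/∂v = 4v - 2s + 5 = 0 and ∂h/∂s = -2v + 4s - 3 = 0, so (v, s) = (-7/6, 1/6).
The Hessian has h_{vv} = 4, h_{ss} = 4, h_{vs} = -2, giving D = 12 > 0 with h_{vv} > 0, so the point is a local minimum.
h(-7/6, 1/6) = -43/6.

-43/6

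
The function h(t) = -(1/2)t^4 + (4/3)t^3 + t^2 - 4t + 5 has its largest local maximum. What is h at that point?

49/6

Critical points: h'(t) = -2t^3 + 4t^2 + 2t - 4 vanishes at t = -1, 1, 2.
Since h''(t) = -6t^2 + 8t + 2, we get h''(-1) = -12 < 0 ⇒ local maximum; h''(1) = 4 > 0 ⇒ local minimum; h''(2) = -6 < 0 ⇒ local maximum.
Thus h has its largest local maximum at t = -1, with value 49/6.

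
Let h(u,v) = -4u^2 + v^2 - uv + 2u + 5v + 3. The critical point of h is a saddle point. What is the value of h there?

-35/17

∂h/∂u = -8u - v + 2 = 0 and ∂h/∂v = -u + 2v + 5 = 0, so (u, v) = (9/17, -38/17).
The Hessian has h_{uu} = -8, h_{vv} = 2, h_{uv} = -1, giving D = -17 < 0, so the point is a saddle point.
h(9/17, -38/17) = -35/17.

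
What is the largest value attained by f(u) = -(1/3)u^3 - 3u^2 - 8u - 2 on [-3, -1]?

14/3

f'(u) = -u^2 - 6u - 8, whose only zero in [-3, -1] is u = -2.
Compare values at every candidate in [-3, -1]: f(-3) = 4; f(-2) = 14/3; f(-1) = 10/3.
The maximum over the interval is 14/3, attained at u = -2.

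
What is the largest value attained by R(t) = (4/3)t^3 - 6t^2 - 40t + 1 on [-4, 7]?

139/3

The derivative is 4t^2 - 12t - 40, which vanishes at t = -2 and t = 5.
Compare values at every candidate in [-4, 7]: R(-4) = -61/3, R(-2) = 139/3, R(5) = -547/3, R(7) = -347/3.
The maximum over the interval is 139/3, attained at t = -2.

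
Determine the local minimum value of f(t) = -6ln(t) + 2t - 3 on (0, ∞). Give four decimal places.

-3.5917

f'(t) = -6/t + 2 = 0 gives t = 3.
f''(t) = 6/t², which is positive for t > 0, so this is a local minimum.
f(3) = -6·ln(3) + 6 - 3 ≈ -3.5917.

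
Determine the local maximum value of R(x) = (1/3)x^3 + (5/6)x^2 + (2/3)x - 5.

-31/6

Critical points: R'(x) = x^2 + (5/3)x + 2/3 vanishes at x = -1, -2/3.
Second-derivative test with R''(x) = 2x + 5/3: R''(-1) = -1/3 < 0 ⇒ local maximum; R''(-2/3) = 1/3 > 0 ⇒ local minimum.
The local maximum is R(-1) = -31/6.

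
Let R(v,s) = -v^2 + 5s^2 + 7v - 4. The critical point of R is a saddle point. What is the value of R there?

∂R/∂v = -2v + 7 = 0 and ∂R/∂s = 10s = 0, so (v, s) = (7/2, 0).
The Hessian has R_{vv} = -2, R_{ss} = 10, R_{vs} = 0, giving D = -20 < 0, so the point is a saddle point.
R(7/2, 0) = 33/4.

33/4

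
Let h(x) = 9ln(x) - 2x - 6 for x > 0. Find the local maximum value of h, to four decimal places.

h'(x) = 9/x − 2 = 0 gives x = 9/2.
h''(x) = -9/x², which is negative for x > 0, so this is a local maximum.
h(9/2) = 9·ln(9/2) - 9 - 6 ≈ -1.4633.

-1.4633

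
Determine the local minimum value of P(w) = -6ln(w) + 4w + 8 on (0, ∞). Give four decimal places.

11.5672

P'(w) = -6/w + 4 = 0 gives w = 3/2.
P''(w) = 6/w², which is positive for w > 0, so this is a local minimum.
P(3/2) = -6·ln(3/2) + 6 + 8 ≈ 11.5672.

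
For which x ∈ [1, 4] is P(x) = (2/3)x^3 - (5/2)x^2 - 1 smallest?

5/2

Differentiating, P'(x) = 2x^2 - 5x; whose only zero in [1, 4] is x = 5/2.
Compare values at every candidate in [1, 4]: P(1) = -17/6, P(5/2) = -149/24, P(4) = 5/3.
Hence the absolute minimum is -149/24 at x = 5/2.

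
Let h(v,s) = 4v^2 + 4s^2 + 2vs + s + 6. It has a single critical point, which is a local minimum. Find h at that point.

∂h/∂v = 8v + 2s = 0 and ∂h/∂s = 2v + 8s + 1 = 0, so (v, s) = (1/30, -2/15).
The Hessian has h_{vv} = 8, h_{ss} = 8, h_{vs} = 2, giving D = 60 > 0 with h_{vv} > 0, so the point is a local minimum.
h(1/30, -2/15) = 89/15.

89/15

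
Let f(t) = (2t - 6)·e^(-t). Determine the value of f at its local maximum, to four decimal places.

0.0366

Differentiating with the product rule gives f'(t) = (-2t + 8)·e^(-t). Since e^(-t) > 0, the only critical point is t = 4.
f''(4) has the same sign as -2 < 0, so this is a local maximum.
f(4) = (2)·e^(-4) ≈ 0.0366.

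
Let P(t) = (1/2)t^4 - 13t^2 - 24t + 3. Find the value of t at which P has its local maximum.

Critical points: P'(t) = 2t^3 - 26t - 24 vanishes at t = -3, -1, 4.
P''(t) = 6t^2 - 26. P''(-3) = 28 > 0 ⇒ local minimum; P''(-1) = -20 < 0 ⇒ local maximum; P''(4) = 70 > 0 ⇒ local minimum.
The local maximum is P(-1) = 29/2.

-1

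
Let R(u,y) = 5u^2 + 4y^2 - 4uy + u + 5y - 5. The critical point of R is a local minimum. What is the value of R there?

-469/64

∂R/∂u = 10u - 4y + 1 = 0 and ∂R/∂y = -4u + 8y + 5 = 0, so (u, y) = (-7/16, -27/32).
The Hessian has R_{uu} = 10, R_{yy} = 8, R_{uy} = -4, giving D = 64 > 0 with R_{uu} > 0, so the point is a local minimum.
R(-7/16, -27/32) = -469/64.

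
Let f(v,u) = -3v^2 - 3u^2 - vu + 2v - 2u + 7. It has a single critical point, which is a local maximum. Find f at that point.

39/5

∂f/∂v = -6v - u + 2 = 0 and ∂f/∂u = -v - 6u - 2 = 0, so (v, u) = (2/5, -2/5).
The Hessian has f_{vv} = -6, f_{uu} = -6, f_{vu} = -1, giving D = 35 > 0 with f_{vv} < 0, so the point is a local maximum.
f(2/5, -2/5) = 39/5.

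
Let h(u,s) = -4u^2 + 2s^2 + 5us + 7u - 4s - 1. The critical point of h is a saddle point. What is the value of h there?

39/19

∂h/∂u = -8u + 5s + 7 = 0 and ∂h/∂s = 5u + 4s - 4 = 0, so (u, s) = (16/19, -1/19).
The Hessian has h_{uu} = -8, h_{ss} = 4, h_{us} = 5, giving D = -57 < 0, so the point is a saddle point.
h(16/19, -1/19) = 39/19.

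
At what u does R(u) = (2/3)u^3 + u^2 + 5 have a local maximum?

R'(u) = 2u^2 + 2u. Setting R'(u) = 0 gives u ∈ {-1, 0}.
Second-derivative test with R''(u) = 4u + 2: R''(-1) = -2 < 0 ⇒ local maximum; R''(0) = 2 > 0 ⇒ local minimum.
The local maximum is R(-1) = 16/3.

-1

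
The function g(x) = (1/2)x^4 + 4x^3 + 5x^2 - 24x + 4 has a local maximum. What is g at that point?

107/2

g'(x) = 2x^3 + 12x^2 + 10x - 24. Setting g'(x) = 0 gives x ∈ {-4, -3, 1}.
Since g''(x) = 6x^2 + 24x + 10, we get g''(-4) = 10 > 0 ⇒ local minimum; g''(-3) = -8 < 0 ⇒ local maximum; g''(1) = 40 > 0 ⇒ local minimum.
The local maximum is g(-3) = 107/2.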